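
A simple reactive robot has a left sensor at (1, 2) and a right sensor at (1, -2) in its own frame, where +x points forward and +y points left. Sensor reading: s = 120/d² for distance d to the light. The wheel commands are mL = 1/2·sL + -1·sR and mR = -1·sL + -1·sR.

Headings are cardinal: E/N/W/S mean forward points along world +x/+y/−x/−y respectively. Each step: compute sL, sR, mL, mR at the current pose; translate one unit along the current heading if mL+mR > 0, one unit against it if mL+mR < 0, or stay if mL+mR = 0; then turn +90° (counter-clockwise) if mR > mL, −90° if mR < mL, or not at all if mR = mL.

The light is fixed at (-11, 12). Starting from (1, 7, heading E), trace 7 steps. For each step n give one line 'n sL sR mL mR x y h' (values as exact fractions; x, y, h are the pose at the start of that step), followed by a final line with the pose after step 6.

0 60/89 60/109 -2070/9701 -11880/9701 1 7 E
1 24/41 40/39 -1172/1599 -2576/1599 0 7 S
2 15/17 15/13 -315/442 -450/221 0 8 W
3 120/109 24/41 -156/4469 -7536/4469 1 8 N
4 60/89 60/109 -2070/9701 -11880/9701 1 7 E
5 24/41 40/39 -1172/1599 -2576/1599 0 7 S
6 15/17 15/13 -315/442 -450/221 0 8 W
final 1 8 N

n=0: pose=(1,7,E); sL=60/89, sR=60/109; mL=-2070/9701, mR=-11880/9701; mL+mR=-13950/9701 → advance -1; mR−mL=-90/89 → turn -1·90°
n=1: pose=(0,7,S); sL=24/41, sR=40/39; mL=-1172/1599, mR=-2576/1599; mL+mR=-3748/1599 → advance -1; mR−mL=-36/41 → turn -1·90°
n=2: pose=(0,8,W); sL=15/17, sR=15/13; mL=-315/442, mR=-450/221; mL+mR=-1215/442 → advance -1; mR−mL=-45/34 → turn -1·90°
n=3: pose=(1,8,N); sL=120/109, sR=24/41; mL=-156/4469, mR=-7536/4469; mL+mR=-7692/4469 → advance -1; mR−mL=-180/109 → turn -1·90°
n=4: pose=(1,7,E); sL=60/89, sR=60/109; mL=-2070/9701, mR=-11880/9701; mL+mR=-13950/9701 → advance -1; mR−mL=-90/89 → turn -1·90°
n=5: pose=(0,7,S); sL=24/41, sR=40/39; mL=-1172/1599, mR=-2576/1599; mL+mR=-3748/1599 → advance -1; mR−mL=-36/41 → turn -1·90°
n=6: pose=(0,8,W); sL=15/17, sR=15/13; mL=-315/442, mR=-450/221; mL+mR=-1215/442 → advance -1; mR−mL=-45/34 → turn -1·90°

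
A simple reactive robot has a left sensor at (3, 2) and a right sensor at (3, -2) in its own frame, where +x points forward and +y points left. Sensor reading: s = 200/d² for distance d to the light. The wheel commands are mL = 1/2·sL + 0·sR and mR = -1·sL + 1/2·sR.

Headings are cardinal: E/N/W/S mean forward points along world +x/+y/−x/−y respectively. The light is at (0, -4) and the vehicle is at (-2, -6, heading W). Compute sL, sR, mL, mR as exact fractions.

left sensor world pos  = (-5, -8); dL² = 41
right sensor world pos = (-5, -4); dR² = 25
sL = 200/41 = 200/41
sR = 200/25 = 8
mL = 1/2·sL + 0·sR = 100/41
mR = -1·sL + 1/2·sR = -36/41

200/41 8 100/41 -36/41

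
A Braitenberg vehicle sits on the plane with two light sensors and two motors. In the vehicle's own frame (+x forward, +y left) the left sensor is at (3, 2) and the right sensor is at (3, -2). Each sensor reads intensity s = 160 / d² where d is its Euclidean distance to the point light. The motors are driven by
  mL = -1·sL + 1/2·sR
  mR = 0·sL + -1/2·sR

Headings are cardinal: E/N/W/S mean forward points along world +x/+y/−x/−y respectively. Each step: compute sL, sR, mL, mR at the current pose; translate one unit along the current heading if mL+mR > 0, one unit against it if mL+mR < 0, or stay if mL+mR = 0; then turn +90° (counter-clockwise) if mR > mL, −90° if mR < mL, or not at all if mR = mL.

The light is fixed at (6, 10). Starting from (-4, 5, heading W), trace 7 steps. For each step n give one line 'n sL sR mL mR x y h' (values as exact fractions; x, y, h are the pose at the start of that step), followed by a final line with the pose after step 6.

n=0: pose=(-4,5,W); sL=80/109, sR=80/89; mL=-2760/9701, mR=-40/89; mL+mR=-80/109 → advance -1; mR−mL=-1600/9701 → turn -1·90°
n=1: pose=(-3,5,N); sL=32/25, sR=160/53; mL=304/1325, mR=-80/53; mL+mR=-32/25 → advance -1; mR−mL=-2304/1325 → turn -1·90°
n=2: pose=(-3,4,E); sL=40/13, sR=8/5; mL=-148/65, mR=-4/5; mL+mR=-40/13 → advance -1; mR−mL=96/65 → turn +1·90°
n=3: pose=(-4,4,N); sL=160/153, sR=160/73; mL=560/11169, mR=-80/73; mL+mR=-160/153 → advance -1; mR−mL=-12800/11169 → turn -1·90°
n=4: pose=(-4,3,E); sL=80/37, sR=16/13; mL=-744/481, mR=-8/13; mL+mR=-80/37 → advance -1; mR−mL=448/481 → turn +1·90°
n=5: pose=(-5,3,N); sL=32/37, sR=160/97; mL=-144/3589, mR=-80/97; mL+mR=-32/37 → advance -1; mR−mL=-2816/3589 → turn -1·90°
n=6: pose=(-5,2,E); sL=8/5, sR=40/41; mL=-228/205, mR=-20/41; mL+mR=-8/5 → advance -1; mR−mL=128/205 → turn +1·90°

0 80/109 80/89 -2760/9701 -40/89 -4 5 W
1 32/25 160/53 304/1325 -80/53 -3 5 N
2 40/13 8/5 -148/65 -4/5 -3 4 E
3 160/153 160/73 560/11169 -80/73 -4 4 N
4 80/37 16/13 -744/481 -8/13 -4 3 E
5 32/37 160/97 -144/3589 -80/97 -5 3 N
6 8/5 40/41 -228/205 -20/41 -5 2 E
final -6 2 N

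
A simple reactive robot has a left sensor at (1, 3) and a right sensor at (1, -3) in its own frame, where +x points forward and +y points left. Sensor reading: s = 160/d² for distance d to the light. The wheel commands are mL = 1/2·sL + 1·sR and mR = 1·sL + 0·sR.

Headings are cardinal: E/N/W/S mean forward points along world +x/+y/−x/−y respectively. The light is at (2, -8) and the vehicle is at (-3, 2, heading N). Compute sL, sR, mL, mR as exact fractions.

32/37 32/25 1584/925 32/37

left sensor world pos  = (-6, 3); dL² = 185
right sensor world pos = (0, 3); dR² = 125
sL = 160/185 = 32/37
sR = 160/125 = 32/25
mL = 1/2·sL + 1·sR = 1584/925
mR = 1·sL + 0·sR = 32/37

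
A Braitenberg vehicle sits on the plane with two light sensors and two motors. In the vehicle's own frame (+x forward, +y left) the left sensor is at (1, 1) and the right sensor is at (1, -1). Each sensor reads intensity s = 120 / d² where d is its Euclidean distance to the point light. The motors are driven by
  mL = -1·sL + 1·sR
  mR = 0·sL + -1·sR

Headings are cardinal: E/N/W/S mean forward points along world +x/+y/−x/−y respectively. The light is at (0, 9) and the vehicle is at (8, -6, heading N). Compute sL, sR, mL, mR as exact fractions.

24/49 120/277 -768/13573 -120/277

left sensor world pos  = (7, -5); dL² = 245
right sensor world pos = (9, -5); dR² = 277
sL = 120/245 = 24/49
sR = 120/277 = 120/277
mL = -1·sL + 1·sR = -768/13573
mR = 0·sL + -1·sR = -120/277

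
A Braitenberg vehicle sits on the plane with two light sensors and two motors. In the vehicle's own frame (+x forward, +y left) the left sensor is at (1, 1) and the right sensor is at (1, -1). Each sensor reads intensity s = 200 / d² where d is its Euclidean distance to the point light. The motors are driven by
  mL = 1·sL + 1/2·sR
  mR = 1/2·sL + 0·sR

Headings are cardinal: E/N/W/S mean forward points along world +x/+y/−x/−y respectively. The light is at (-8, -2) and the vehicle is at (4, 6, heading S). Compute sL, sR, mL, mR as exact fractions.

left sensor world pos  = (5, 5); dL² = 218
right sensor world pos = (3, 5); dR² = 170
sL = 200/218 = 100/109
sR = 200/170 = 20/17
mL = 1·sL + 1/2·sR = 2790/1853
mR = 1/2·sL + 0·sR = 50/109

100/109 20/17 2790/1853 50/109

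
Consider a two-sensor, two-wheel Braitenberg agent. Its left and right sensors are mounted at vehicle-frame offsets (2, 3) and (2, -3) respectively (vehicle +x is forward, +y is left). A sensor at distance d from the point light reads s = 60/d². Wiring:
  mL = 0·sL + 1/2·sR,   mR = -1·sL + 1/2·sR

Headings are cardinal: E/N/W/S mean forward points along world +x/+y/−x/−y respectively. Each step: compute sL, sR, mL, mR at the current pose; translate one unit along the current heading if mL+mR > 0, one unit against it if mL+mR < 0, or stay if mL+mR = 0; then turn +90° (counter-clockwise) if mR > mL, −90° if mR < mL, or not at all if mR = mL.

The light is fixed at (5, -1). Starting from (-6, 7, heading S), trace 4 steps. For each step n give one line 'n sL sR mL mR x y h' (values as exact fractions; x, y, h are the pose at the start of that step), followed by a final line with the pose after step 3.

n=0: pose=(-6,7,S); sL=3/5, sR=15/58; mL=15/116, mR=-273/580; mL+mR=-99/290 → advance -1; mR−mL=-3/5 → turn -1·90°
n=1: pose=(-6,8,W); sL=12/41, sR=60/313; mL=30/313, mR=-2526/12833; mL+mR=-1296/12833 → advance -1; mR−mL=-12/41 → turn -1·90°
n=2: pose=(-5,8,N); sL=6/29, sR=6/17; mL=3/17, mR=-15/493; mL+mR=72/493 → advance +1; mR−mL=-6/29 → turn -1·90°
n=3: pose=(-5,9,E); sL=60/233, sR=60/113; mL=30/113, mR=210/26329; mL+mR=7200/26329 → advance +1; mR−mL=-60/233 → turn -1·90°

0 3/5 15/58 15/116 -273/580 -6 7 S
1 12/41 60/313 30/313 -2526/12833 -6 8 W
2 6/29 6/17 3/17 -15/493 -5 8 N
3 60/233 60/113 30/113 210/26329 -5 9 E
final -4 9 S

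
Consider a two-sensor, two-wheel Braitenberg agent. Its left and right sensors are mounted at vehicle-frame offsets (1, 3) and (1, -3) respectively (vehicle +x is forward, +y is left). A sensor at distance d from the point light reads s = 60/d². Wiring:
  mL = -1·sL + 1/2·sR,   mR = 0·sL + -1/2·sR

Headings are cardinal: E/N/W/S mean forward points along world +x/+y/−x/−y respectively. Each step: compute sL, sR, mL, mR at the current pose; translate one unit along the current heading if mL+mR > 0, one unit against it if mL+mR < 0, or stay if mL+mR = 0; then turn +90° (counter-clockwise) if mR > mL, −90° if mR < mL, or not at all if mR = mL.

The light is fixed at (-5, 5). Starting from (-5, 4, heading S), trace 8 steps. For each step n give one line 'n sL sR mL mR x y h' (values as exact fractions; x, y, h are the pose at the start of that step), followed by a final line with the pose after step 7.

n=0: pose=(-5,4,S); sL=60/13, sR=60/13; mL=-30/13, mR=-30/13; mL+mR=-60/13 → advance -1; mR−mL=0 → turn +0·90°
n=1: pose=(-5,5,S); sL=6, sR=6; mL=-3, mR=-3; mL+mR=-6 → advance -1; mR−mL=0 → turn +0·90°
n=2: pose=(-5,6,S); sL=20/3, sR=20/3; mL=-10/3, mR=-10/3; mL+mR=-20/3 → advance -1; mR−mL=0 → turn +0·90°
n=3: pose=(-5,7,S); sL=6, sR=6; mL=-3, mR=-3; mL+mR=-6 → advance -1; mR−mL=0 → turn +0·90°
n=4: pose=(-5,8,S); sL=60/13, sR=60/13; mL=-30/13, mR=-30/13; mL+mR=-60/13 → advance -1; mR−mL=0 → turn +0·90°
n=5: pose=(-5,9,S); sL=10/3, sR=10/3; mL=-5/3, mR=-5/3; mL+mR=-10/3 → advance -1; mR−mL=0 → turn +0·90°
n=6: pose=(-5,10,S); sL=12/5, sR=12/5; mL=-6/5, mR=-6/5; mL+mR=-12/5 → advance -1; mR−mL=0 → turn +0·90°
n=7: pose=(-5,11,S); sL=30/17, sR=30/17; mL=-15/17, mR=-15/17; mL+mR=-30/17 → advance -1; mR−mL=0 → turn +0·90°

0 60/13 60/13 -30/13 -30/13 -5 4 S
1 6 6 -3 -3 -5 5 S
2 20/3 20/3 -10/3 -10/3 -5 6 S
3 6 6 -3 -3 -5 7 S
4 60/13 60/13 -30/13 -30/13 -5 8 S
5 10/3 10/3 -5/3 -5/3 -5 9 S
6 12/5 12/5 -6/5 -6/5 -5 10 S
7 30/17 30/17 -15/17 -15/17 -5 11 S
final -5 12 S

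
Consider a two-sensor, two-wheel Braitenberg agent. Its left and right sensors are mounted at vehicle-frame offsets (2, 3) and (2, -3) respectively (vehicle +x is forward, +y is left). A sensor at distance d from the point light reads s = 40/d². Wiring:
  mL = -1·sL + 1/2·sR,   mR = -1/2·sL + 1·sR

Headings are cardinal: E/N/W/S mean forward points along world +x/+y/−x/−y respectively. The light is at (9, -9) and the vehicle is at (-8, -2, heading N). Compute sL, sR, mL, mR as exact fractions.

left sensor world pos  = (-11, 0); dL² = 481
right sensor world pos = (-5, 0); dR² = 277
sL = 40/481 = 40/481
sR = 40/277 = 40/277
mL = -1·sL + 1/2·sR = -1460/133237
mR = -1/2·sL + 1·sR = 13700/133237

40/481 40/277 -1460/133237 13700/133237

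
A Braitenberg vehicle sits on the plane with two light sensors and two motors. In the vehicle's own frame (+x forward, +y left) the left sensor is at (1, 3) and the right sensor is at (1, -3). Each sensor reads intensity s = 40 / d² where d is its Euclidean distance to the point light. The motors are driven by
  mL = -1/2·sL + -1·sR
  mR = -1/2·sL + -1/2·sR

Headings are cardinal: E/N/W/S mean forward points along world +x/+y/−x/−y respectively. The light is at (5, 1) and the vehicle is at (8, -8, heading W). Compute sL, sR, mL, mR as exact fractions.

10/37 1 -42/37 -47/74

left sensor world pos  = (7, -11); dL² = 148
right sensor world pos = (7, -5); dR² = 40
sL = 40/148 = 10/37
sR = 40/40 = 1
mL = -1/2·sL + -1·sR = -42/37
mR = -1/2·sL + -1/2·sR = -47/74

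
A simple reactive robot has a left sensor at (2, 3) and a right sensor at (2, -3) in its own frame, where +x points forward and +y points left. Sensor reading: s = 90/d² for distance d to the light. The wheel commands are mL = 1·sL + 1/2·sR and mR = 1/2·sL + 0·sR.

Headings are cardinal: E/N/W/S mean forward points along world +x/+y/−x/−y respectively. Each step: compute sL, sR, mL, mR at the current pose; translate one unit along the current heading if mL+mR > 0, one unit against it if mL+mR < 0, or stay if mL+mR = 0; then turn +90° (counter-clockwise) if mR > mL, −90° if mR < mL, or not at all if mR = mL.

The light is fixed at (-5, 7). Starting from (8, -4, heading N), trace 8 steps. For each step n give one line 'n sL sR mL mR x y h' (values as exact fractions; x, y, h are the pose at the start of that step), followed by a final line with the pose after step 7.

0 90/181 90/337 38475/60997 45/181 8 -4 N
1 45/137 45/197 23895/53978 45/274 8 -3 E
2 90/433 18/53 8667/22949 45/433 9 -3 S
3 9/34 45/104 1701/3536 9/68 9 -4 W
4 90/181 90/337 38475/60997 45/181 8 -4 N
5 45/137 45/197 23895/53978 45/274 8 -3 E
6 90/433 18/53 8667/22949 45/433 9 -3 S
7 9/34 45/104 1701/3536 9/68 9 -4 W
final 8 -4 N

n=0: pose=(8,-4,N); sL=90/181, sR=90/337; mL=38475/60997, mR=45/181; mL+mR=53640/60997 → advance +1; mR−mL=-23310/60997 → turn -1·90°
n=1: pose=(8,-3,E); sL=45/137, sR=45/197; mL=23895/53978, mR=45/274; mL+mR=16380/26989 → advance +1; mR−mL=-7515/26989 → turn -1·90°
n=2: pose=(9,-3,S); sL=90/433, sR=18/53; mL=8667/22949, mR=45/433; mL+mR=11052/22949 → advance +1; mR−mL=-6282/22949 → turn -1·90°
n=3: pose=(9,-4,W); sL=9/34, sR=45/104; mL=1701/3536, mR=9/68; mL+mR=2169/3536 → advance +1; mR−mL=-1233/3536 → turn -1·90°
n=4: pose=(8,-4,N); sL=90/181, sR=90/337; mL=38475/60997, mR=45/181; mL+mR=53640/60997 → advance +1; mR−mL=-23310/60997 → turn -1·90°
n=5: pose=(8,-3,E); sL=45/137, sR=45/197; mL=23895/53978, mR=45/274; mL+mR=16380/26989 → advance +1; mR−mL=-7515/26989 → turn -1·90°
n=6: pose=(9,-3,S); sL=90/433, sR=18/53; mL=8667/22949, mR=45/433; mL+mR=11052/22949 → advance +1; mR−mL=-6282/22949 → turn -1·90°
n=7: pose=(9,-4,W); sL=9/34, sR=45/104; mL=1701/3536, mR=9/68; mL+mR=2169/3536 → advance +1; mR−mL=-1233/3536 → turn -1·90°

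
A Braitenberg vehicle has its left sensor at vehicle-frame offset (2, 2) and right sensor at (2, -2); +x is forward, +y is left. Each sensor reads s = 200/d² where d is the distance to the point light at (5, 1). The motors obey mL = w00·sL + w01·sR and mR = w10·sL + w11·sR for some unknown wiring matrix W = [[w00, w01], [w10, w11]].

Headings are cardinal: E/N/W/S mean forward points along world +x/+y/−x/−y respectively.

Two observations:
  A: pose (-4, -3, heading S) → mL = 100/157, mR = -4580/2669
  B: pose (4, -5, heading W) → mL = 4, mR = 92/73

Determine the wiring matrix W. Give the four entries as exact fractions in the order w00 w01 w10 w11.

obs A: pose=(-4,-3,S) → sL=40/17, sR=200/157, mL=100/157, mR=-4580/2669
obs B: pose=(4,-5,W) → sL=200/73, sR=8, mL=4, mR=92/73
sensor matrix S = [[40/17, 200/157], [200/73, 8]]; det S = 2987520/194837
solve [mL_A; mL_B] = S·[w00; w01] and [mR_A; mR_B] = S·[w10; w11]:
  w00 = 0, w01 = 1/2, w10 = -1, w11 = 1/2

0 1/2 -1 1/2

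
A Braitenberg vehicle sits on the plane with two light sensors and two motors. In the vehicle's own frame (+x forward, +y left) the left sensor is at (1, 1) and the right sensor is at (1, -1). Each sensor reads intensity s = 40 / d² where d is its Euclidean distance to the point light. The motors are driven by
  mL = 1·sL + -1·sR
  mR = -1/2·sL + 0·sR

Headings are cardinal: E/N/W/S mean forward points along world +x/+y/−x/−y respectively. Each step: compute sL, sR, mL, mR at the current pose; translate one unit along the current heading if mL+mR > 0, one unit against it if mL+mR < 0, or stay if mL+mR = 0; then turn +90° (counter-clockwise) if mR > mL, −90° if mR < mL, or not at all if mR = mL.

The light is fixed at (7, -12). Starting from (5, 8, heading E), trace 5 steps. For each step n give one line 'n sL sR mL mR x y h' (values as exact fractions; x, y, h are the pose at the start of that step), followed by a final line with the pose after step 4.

n=0: pose=(5,8,E); sL=20/221, sR=20/181; mL=-800/40001, mR=-10/221; mL+mR=-2610/40001 → advance -1; mR−mL=-1010/40001 → turn -1·90°
n=1: pose=(4,8,S); sL=8/73, sR=40/377; mL=96/27521, mR=-4/73; mL+mR=-1412/27521 → advance -1; mR−mL=-1604/27521 → turn -1·90°
n=2: pose=(4,9,W); sL=5/52, sR=2/25; mL=21/1300, mR=-5/104; mL+mR=-83/2600 → advance -1; mR−mL=-167/2600 → turn -1·90°
n=3: pose=(5,9,N); sL=40/493, sR=8/97; mL=-64/47821, mR=-20/493; mL+mR=-2004/47821 → advance -1; mR−mL=-1876/47821 → turn -1·90°
n=4: pose=(5,8,E); sL=20/221, sR=20/181; mL=-800/40001, mR=-10/221; mL+mR=-2610/40001 → advance -1; mR−mL=-1010/40001 → turn -1·90°

0 20/221 20/181 -800/40001 -10/221 5 8 E
1 8/73 40/377 96/27521 -4/73 4 8 S
2 5/52 2/25 21/1300 -5/104 4 9 W
3 40/493 8/97 -64/47821 -20/493 5 9 N
4 20/221 20/181 -800/40001 -10/221 5 8 E
final 4 8 S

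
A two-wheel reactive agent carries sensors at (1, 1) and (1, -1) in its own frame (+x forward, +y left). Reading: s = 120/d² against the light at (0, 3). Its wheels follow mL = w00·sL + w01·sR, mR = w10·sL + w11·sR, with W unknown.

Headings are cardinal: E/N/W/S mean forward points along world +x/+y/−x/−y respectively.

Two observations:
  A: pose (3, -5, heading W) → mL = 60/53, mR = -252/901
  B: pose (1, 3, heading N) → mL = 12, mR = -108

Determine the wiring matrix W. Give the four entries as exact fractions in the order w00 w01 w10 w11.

obs A: pose=(3,-5,W) → sL=24/17, sR=120/53, mL=60/53, mR=-252/901
obs B: pose=(1,3,N) → sL=120, sR=24, mL=12, mR=-108
sensor matrix S = [[24/17, 120/53], [120, 24]]; det S = -214272/901
solve [mL_A; mL_B] = S·[w00; w01] and [mR_A; mR_B] = S·[w10; w11]:
  w00 = 0, w01 = 1/2, w10 = -1, w11 = 1/2

0 1/2 -1 1/2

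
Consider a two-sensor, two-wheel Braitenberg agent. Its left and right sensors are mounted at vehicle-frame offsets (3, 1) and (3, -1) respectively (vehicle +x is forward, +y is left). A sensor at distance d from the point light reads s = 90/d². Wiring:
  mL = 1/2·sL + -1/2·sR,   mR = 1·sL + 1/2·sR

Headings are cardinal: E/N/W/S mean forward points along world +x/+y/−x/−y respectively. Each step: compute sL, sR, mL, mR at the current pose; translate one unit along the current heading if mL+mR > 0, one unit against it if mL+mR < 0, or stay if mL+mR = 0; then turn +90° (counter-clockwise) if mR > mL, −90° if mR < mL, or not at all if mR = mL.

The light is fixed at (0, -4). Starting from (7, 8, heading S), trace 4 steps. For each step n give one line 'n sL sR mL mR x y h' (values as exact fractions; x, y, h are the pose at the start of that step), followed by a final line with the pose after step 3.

0 18/29 10/13 -28/377 379/377 7 8 S
1 45/122 9/20 -99/2440 1449/2440 7 7 E
2 18/49 90/277 288/13573 7191/13573 8 7 N
3 45/73 45/97 540/7081 12015/14162 8 8 W
final 7 8 S

n=0: pose=(7,8,S); sL=18/29, sR=10/13; mL=-28/377, mR=379/377; mL+mR=27/29 → advance +1; mR−mL=407/377 → turn +1·90°
n=1: pose=(7,7,E); sL=45/122, sR=9/20; mL=-99/2440, mR=1449/2440; mL+mR=135/244 → advance +1; mR−mL=387/610 → turn +1·90°
n=2: pose=(8,7,N); sL=18/49, sR=90/277; mL=288/13573, mR=7191/13573; mL+mR=27/49 → advance +1; mR−mL=6903/13573 → turn +1·90°
n=3: pose=(8,8,W); sL=45/73, sR=45/97; mL=540/7081, mR=12015/14162; mL+mR=135/146 → advance +1; mR−mL=10935/14162 → turn +1·90°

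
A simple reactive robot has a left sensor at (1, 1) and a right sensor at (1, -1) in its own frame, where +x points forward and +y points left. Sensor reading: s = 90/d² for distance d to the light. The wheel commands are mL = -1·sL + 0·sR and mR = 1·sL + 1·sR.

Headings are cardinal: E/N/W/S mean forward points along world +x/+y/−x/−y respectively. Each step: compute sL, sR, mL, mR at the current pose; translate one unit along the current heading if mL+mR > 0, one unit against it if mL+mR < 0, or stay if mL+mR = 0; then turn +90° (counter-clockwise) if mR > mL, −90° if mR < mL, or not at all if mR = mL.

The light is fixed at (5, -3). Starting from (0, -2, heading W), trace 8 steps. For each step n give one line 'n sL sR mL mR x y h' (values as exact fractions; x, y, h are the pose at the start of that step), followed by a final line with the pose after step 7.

n=0: pose=(0,-2,W); sL=5/2, sR=9/4; mL=-5/2, mR=19/4; mL+mR=9/4 → advance +1; mR−mL=29/4 → turn +1·90°
n=1: pose=(-1,-2,S); sL=18/5, sR=90/49; mL=-18/5, mR=1332/245; mL+mR=90/49 → advance +1; mR−mL=2214/245 → turn +1·90°
n=2: pose=(-1,-3,E); sL=45/13, sR=45/13; mL=-45/13, mR=90/13; mL+mR=45/13 → advance +1; mR−mL=135/13 → turn +1·90°
n=3: pose=(0,-3,N); sL=90/37, sR=90/17; mL=-90/37, mR=4860/629; mL+mR=90/17 → advance +1; mR−mL=6390/629 → turn +1·90°
n=4: pose=(0,-2,W); sL=5/2, sR=9/4; mL=-5/2, mR=19/4; mL+mR=9/4 → advance +1; mR−mL=29/4 → turn +1·90°
n=5: pose=(-1,-2,S); sL=18/5, sR=90/49; mL=-18/5, mR=1332/245; mL+mR=90/49 → advance +1; mR−mL=2214/245 → turn +1·90°
n=6: pose=(-1,-3,E); sL=45/13, sR=45/13; mL=-45/13, mR=90/13; mL+mR=45/13 → advance +1; mR−mL=135/13 → turn +1·90°
n=7: pose=(0,-3,N); sL=90/37, sR=90/17; mL=-90/37, mR=4860/629; mL+mR=90/17 → advance +1; mR−mL=6390/629 → turn +1·90°

0 5/2 9/4 -5/2 19/4 0 -2 W
1 18/5 90/49 -18/5 1332/245 -1 -2 S
2 45/13 45/13 -45/13 90/13 -1 -3 E
3 90/37 90/17 -90/37 4860/629 0 -3 N
4 5/2 9/4 -5/2 19/4 0 -2 W
5 18/5 90/49 -18/5 1332/245 -1 -2 S
6 45/13 45/13 -45/13 90/13 -1 -3 E
7 90/37 90/17 -90/37 4860/629 0 -3 N
final 0 -2 W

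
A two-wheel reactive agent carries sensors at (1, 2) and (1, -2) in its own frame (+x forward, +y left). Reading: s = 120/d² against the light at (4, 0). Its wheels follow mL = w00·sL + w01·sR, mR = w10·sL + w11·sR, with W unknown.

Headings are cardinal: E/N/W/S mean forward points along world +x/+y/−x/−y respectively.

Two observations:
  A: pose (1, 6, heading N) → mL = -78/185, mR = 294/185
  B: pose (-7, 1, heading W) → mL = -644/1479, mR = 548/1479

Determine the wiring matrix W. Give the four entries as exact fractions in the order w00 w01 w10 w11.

-1 1/2 -1/2 1

obs A: pose=(1,6,N) → sL=60/37, sR=12/5, mL=-78/185, mR=294/185
obs B: pose=(-7,1,W) → sL=24/29, sR=40/51, mL=-644/1479, mR=548/1479
sensor matrix S = [[60/37, 12/5], [24/29, 40/51]]; det S = -65152/91205
solve [mL_A; mL_B] = S·[w00; w01] and [mR_A; mR_B] = S·[w10; w11]:
  w00 = -1, w01 = 1/2, w10 = -1/2, w11 = 1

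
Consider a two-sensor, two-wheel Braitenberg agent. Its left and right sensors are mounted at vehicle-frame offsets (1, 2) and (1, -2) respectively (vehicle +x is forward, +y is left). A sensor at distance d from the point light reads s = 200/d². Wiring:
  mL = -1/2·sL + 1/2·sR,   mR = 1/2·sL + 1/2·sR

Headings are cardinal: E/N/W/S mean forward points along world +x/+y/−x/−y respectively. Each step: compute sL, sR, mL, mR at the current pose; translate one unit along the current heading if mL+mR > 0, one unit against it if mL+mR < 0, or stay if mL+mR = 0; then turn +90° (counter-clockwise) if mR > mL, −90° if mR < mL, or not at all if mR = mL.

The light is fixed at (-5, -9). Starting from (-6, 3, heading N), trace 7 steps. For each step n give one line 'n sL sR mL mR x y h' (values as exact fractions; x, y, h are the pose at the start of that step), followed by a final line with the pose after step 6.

0 100/89 20/17 40/1513 1740/1513 -6 3 N
1 8/5 200/229 -416/1145 1416/1145 -6 4 W
2 25/18 5/4 -5/72 95/72 -7 4 S
3 200/197 200/101 9600/19897 29800/19897 -7 3 E
4 100/89 20/17 40/1513 1740/1513 -6 3 N
5 8/5 200/229 -416/1145 1416/1145 -6 4 W
6 25/18 5/4 -5/72 95/72 -7 4 S
final -7 3 E

n=0: pose=(-6,3,N); sL=100/89, sR=20/17; mL=40/1513, mR=1740/1513; mL+mR=20/17 → advance +1; mR−mL=100/89 → turn +1·90°
n=1: pose=(-6,4,W); sL=8/5, sR=200/229; mL=-416/1145, mR=1416/1145; mL+mR=200/229 → advance +1; mR−mL=8/5 → turn +1·90°
n=2: pose=(-7,4,S); sL=25/18, sR=5/4; mL=-5/72, mR=95/72; mL+mR=5/4 → advance +1; mR−mL=25/18 → turn +1·90°
n=3: pose=(-7,3,E); sL=200/197, sR=200/101; mL=9600/19897, mR=29800/19897; mL+mR=200/101 → advance +1; mR−mL=200/197 → turn +1·90°
n=4: pose=(-6,3,N); sL=100/89, sR=20/17; mL=40/1513, mR=1740/1513; mL+mR=20/17 → advance +1; mR−mL=100/89 → turn +1·90°
n=5: pose=(-6,4,W); sL=8/5, sR=200/229; mL=-416/1145, mR=1416/1145; mL+mR=200/229 → advance +1; mR−mL=8/5 → turn +1·90°
n=6: pose=(-7,4,S); sL=25/18, sR=5/4; mL=-5/72, mR=95/72; mL+mR=5/4 → advance +1; mR−mL=25/18 → turn +1·90°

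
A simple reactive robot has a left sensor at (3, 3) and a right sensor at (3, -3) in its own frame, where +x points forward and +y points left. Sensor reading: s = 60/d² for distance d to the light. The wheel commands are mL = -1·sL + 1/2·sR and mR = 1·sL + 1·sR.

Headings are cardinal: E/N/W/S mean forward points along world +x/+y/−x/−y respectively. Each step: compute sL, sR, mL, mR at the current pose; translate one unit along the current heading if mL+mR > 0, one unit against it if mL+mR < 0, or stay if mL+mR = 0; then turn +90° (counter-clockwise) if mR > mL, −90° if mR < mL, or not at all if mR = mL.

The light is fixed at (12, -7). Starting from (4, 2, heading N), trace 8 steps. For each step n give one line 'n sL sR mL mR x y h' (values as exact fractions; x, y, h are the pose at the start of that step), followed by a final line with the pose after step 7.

n=0: pose=(4,2,N); sL=12/53, sR=60/169; mL=-438/8957, mR=5208/8957; mL+mR=90/169 → advance +1; mR−mL=5646/8957 → turn +1·90°
n=1: pose=(4,3,W); sL=6/17, sR=6/29; mL=-123/493, mR=276/493; mL+mR=9/29 → advance +1; mR−mL=399/493 → turn +1·90°
n=2: pose=(3,3,S); sL=12/17, sR=60/193; mL=-1806/3281, mR=3336/3281; mL+mR=90/193 → advance +1; mR−mL=5142/3281 → turn +1·90°
n=3: pose=(3,2,E); sL=1/3, sR=5/6; mL=1/12, mR=7/6; mL+mR=5/4 → advance +1; mR−mL=13/12 → turn +1·90°
n=4: pose=(4,2,N); sL=12/53, sR=60/169; mL=-438/8957, mR=5208/8957; mL+mR=90/169 → advance +1; mR−mL=5646/8957 → turn +1·90°
n=5: pose=(4,3,W); sL=6/17, sR=6/29; mL=-123/493, mR=276/493; mL+mR=9/29 → advance +1; mR−mL=399/493 → turn +1·90°
n=6: pose=(3,3,S); sL=12/17, sR=60/193; mL=-1806/3281, mR=3336/3281; mL+mR=90/193 → advance +1; mR−mL=5142/3281 → turn +1·90°
n=7: pose=(3,2,E); sL=1/3, sR=5/6; mL=1/12, mR=7/6; mL+mR=5/4 → advance +1; mR−mL=13/12 → turn +1·90°

0 12/53 60/169 -438/8957 5208/8957 4 2 N
1 6/17 6/29 -123/493 276/493 4 3 W
2 12/17 60/193 -1806/3281 3336/3281 3 3 S
3 1/3 5/6 1/12 7/6 3 2 E
4 12/53 60/169 -438/8957 5208/8957 4 2 N
5 6/17 6/29 -123/493 276/493 4 3 W
6 12/17 60/193 -1806/3281 3336/3281 3 3 S
7 1/3 5/6 1/12 7/6 3 2 E
final 4 2 N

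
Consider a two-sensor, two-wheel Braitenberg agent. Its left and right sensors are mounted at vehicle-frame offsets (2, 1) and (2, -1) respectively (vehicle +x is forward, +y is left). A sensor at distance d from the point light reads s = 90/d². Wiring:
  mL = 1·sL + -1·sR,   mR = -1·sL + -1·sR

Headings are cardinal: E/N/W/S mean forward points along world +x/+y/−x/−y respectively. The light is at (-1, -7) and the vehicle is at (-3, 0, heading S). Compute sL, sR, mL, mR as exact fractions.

left sensor world pos  = (-2, -2); dL² = 26
right sensor world pos = (-4, -2); dR² = 34
sL = 90/26 = 45/13
sR = 90/34 = 45/17
mL = 1·sL + -1·sR = 180/221
mR = -1·sL + -1·sR = -1350/221

45/13 45/17 180/221 -1350/221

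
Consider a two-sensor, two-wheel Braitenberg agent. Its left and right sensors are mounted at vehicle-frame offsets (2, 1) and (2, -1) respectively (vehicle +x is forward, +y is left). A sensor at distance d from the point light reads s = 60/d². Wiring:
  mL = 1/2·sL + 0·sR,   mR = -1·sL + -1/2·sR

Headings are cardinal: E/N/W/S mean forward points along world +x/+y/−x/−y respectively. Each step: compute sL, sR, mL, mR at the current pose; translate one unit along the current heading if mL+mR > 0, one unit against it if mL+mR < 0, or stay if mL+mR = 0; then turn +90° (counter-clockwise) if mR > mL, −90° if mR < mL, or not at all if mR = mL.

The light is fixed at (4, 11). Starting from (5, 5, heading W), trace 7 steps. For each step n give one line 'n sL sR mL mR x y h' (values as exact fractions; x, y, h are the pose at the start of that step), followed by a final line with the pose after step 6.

n=0: pose=(5,5,W); sL=6/5, sR=30/13; mL=3/5, mR=-153/65; mL+mR=-114/65 → advance -1; mR−mL=-192/65 → turn -1·90°
n=1: pose=(6,5,N); sL=60/17, sR=12/5; mL=30/17, mR=-402/85; mL+mR=-252/85 → advance -1; mR−mL=-552/85 → turn -1·90°
n=2: pose=(6,4,E); sL=15/13, sR=3/4; mL=15/26, mR=-159/104; mL+mR=-99/104 → advance -1; mR−mL=-219/104 → turn -1·90°
n=3: pose=(5,4,S); sL=12/17, sR=20/27; mL=6/17, mR=-494/459; mL+mR=-332/459 → advance -1; mR−mL=-656/459 → turn -1·90°
n=4: pose=(5,5,W); sL=6/5, sR=30/13; mL=3/5, mR=-153/65; mL+mR=-114/65 → advance -1; mR−mL=-192/65 → turn -1·90°
n=5: pose=(6,5,N); sL=60/17, sR=12/5; mL=30/17, mR=-402/85; mL+mR=-252/85 → advance -1; mR−mL=-552/85 → turn -1·90°
n=6: pose=(6,4,E); sL=15/13, sR=3/4; mL=15/26, mR=-159/104; mL+mR=-99/104 → advance -1; mR−mL=-219/104 → turn -1·90°

0 6/5 30/13 3/5 -153/65 5 5 W
1 60/17 12/5 30/17 -402/85 6 5 N
2 15/13 3/4 15/26 -159/104 6 4 E
3 12/17 20/27 6/17 -494/459 5 4 S
4 6/5 30/13 3/5 -153/65 5 5 W
5 60/17 12/5 30/17 -402/85 6 5 N
6 15/13 3/4 15/26 -159/104 6 4 E
final 5 4 S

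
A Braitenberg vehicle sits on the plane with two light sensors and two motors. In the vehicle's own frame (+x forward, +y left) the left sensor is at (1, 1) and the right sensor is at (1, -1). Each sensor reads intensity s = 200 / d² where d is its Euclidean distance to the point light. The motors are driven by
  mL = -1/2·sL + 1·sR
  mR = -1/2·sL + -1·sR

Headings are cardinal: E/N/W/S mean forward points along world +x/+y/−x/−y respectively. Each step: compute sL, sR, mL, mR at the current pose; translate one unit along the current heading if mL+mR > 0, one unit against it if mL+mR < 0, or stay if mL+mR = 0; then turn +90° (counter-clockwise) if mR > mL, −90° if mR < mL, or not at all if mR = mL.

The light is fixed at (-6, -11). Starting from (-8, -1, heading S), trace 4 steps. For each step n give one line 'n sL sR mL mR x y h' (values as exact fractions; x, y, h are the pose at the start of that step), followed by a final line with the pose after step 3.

n=0: pose=(-8,-1,S); sL=100/41, sR=20/9; mL=370/369, mR=-1270/369; mL+mR=-100/41 → advance -1; mR−mL=-40/9 → turn -1·90°
n=1: pose=(-8,0,W); sL=200/109, sR=200/153; mL=6500/16677, mR=-37100/16677; mL+mR=-200/109 → advance -1; mR−mL=-400/153 → turn -1·90°
n=2: pose=(-7,0,N); sL=50/37, sR=25/18; mL=475/666, mR=-1375/666; mL+mR=-50/37 → advance -1; mR−mL=-25/9 → turn -1·90°
n=3: pose=(-7,-1,E); sL=200/121, sR=200/81; mL=16100/9801, mR=-32300/9801; mL+mR=-200/121 → advance -1; mR−mL=-400/81 → turn -1·90°

0 100/41 20/9 370/369 -1270/369 -8 -1 S
1 200/109 200/153 6500/16677 -37100/16677 -8 0 W
2 50/37 25/18 475/666 -1375/666 -7 0 N
3 200/121 200/81 16100/9801 -32300/9801 -7 -1 E
final -8 -1 S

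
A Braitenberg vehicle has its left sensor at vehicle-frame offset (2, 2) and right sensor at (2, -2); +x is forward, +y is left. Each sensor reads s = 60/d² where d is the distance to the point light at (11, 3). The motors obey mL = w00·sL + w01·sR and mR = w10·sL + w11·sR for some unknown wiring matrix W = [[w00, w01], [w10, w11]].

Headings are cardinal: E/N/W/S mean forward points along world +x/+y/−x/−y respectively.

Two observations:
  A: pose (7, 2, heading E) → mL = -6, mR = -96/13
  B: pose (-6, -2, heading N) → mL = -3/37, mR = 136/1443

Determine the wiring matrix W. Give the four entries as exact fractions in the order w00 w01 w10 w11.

-1/2 0 -1 1

obs A: pose=(7,2,E) → sL=12, sR=60/13, mL=-6, mR=-96/13
obs B: pose=(-6,-2,N) → sL=6/37, sR=10/39, mL=-3/37, mR=136/1443
sensor matrix S = [[12, 60/13], [6/37, 10/39]]; det S = 1120/481
solve [mL_A; mL_B] = S·[w00; w01] and [mR_A; mR_B] = S·[w10; w11]:
  w00 = -1/2, w01 = 0, w10 = -1, w11 = 1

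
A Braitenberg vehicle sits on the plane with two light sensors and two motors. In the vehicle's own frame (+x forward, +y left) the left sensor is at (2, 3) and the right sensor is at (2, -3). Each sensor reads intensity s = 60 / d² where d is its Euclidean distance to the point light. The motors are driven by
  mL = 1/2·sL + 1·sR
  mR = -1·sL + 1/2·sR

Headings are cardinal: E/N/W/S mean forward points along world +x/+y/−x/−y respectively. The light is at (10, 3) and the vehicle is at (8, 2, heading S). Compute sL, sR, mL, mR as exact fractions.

left sensor world pos  = (11, 0); dL² = 10
right sensor world pos = (5, 0); dR² = 34
sL = 60/10 = 6
sR = 60/34 = 30/17
mL = 1/2·sL + 1·sR = 81/17
mR = -1·sL + 1/2·sR = -87/17

6 30/17 81/17 -87/17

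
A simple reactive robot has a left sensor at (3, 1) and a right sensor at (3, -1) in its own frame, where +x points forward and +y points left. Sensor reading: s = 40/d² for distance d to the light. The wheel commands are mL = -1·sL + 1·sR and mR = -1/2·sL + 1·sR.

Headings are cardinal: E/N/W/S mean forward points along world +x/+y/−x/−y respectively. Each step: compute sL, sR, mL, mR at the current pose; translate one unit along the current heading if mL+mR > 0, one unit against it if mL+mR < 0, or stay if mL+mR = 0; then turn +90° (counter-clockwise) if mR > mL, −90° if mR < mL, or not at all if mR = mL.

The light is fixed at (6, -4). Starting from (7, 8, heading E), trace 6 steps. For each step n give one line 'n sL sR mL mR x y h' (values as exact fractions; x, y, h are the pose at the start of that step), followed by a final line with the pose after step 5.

0 8/37 40/137 384/5069 932/5069 7 8 E
1 20/113 20/117 -80/13221 1090/13221 8 8 N
2 8/29 40/197 -416/5713 372/5713 8 9 W
3 10/29 5/13 15/377 80/377 9 9 S
4 8/41 40/157 384/6437 1012/6437 9 8 E
5 20/117 4/25 -32/2925 218/2925 10 8 N
final 10 9 W

n=0: pose=(7,8,E); sL=8/37, sR=40/137; mL=384/5069, mR=932/5069; mL+mR=1316/5069 → advance +1; mR−mL=4/37 → turn +1·90°
n=1: pose=(8,8,N); sL=20/113, sR=20/117; mL=-80/13221, mR=1090/13221; mL+mR=1010/13221 → advance +1; mR−mL=10/113 → turn +1·90°
n=2: pose=(8,9,W); sL=8/29, sR=40/197; mL=-416/5713, mR=372/5713; mL+mR=-44/5713 → advance -1; mR−mL=4/29 → turn +1·90°
n=3: pose=(9,9,S); sL=10/29, sR=5/13; mL=15/377, mR=80/377; mL+mR=95/377 → advance +1; mR−mL=5/29 → turn +1·90°
n=4: pose=(9,8,E); sL=8/41, sR=40/157; mL=384/6437, mR=1012/6437; mL+mR=1396/6437 → advance +1; mR−mL=4/41 → turn +1·90°
n=5: pose=(10,8,N); sL=20/117, sR=4/25; mL=-32/2925, mR=218/2925; mL+mR=62/975 → advance +1; mR−mL=10/117 → turn +1·90°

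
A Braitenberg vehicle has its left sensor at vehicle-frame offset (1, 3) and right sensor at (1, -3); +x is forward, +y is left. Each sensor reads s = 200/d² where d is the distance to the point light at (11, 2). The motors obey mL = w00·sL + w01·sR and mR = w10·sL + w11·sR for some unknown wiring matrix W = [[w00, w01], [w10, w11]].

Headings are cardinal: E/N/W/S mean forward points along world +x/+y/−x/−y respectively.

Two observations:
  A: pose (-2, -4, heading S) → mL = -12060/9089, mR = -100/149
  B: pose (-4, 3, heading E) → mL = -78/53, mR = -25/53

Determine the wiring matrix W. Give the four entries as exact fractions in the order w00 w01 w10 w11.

obs A: pose=(-2,-4,S) → sL=200/149, sR=40/61, mL=-12060/9089, mR=-100/149
obs B: pose=(-4,3,E) → sL=50/53, sR=1, mL=-78/53, mR=-25/53
sensor matrix S = [[200/149, 40/61], [50/53, 1]]; det S = 348600/481717
solve [mL_A; mL_B] = S·[w00; w01] and [mR_A; mR_B] = S·[w10; w11]:
  w00 = -1/2, w01 = -1, w10 = -1/2, w11 = 0

-1/2 -1 -1/2 0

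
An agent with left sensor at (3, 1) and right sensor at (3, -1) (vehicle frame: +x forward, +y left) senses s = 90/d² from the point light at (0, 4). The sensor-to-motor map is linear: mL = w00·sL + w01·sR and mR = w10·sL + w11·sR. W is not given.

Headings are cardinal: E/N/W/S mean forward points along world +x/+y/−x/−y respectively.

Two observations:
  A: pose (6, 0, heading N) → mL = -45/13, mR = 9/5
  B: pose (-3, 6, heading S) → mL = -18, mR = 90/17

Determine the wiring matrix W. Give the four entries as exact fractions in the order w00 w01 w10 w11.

obs A: pose=(6,0,N) → sL=45/13, sR=9/5, mL=-45/13, mR=9/5
obs B: pose=(-3,6,S) → sL=18, sR=90/17, mL=-18, mR=90/17
sensor matrix S = [[45/13, 9/5], [18, 90/17]]; det S = -15552/1105
solve [mL_A; mL_B] = S·[w00; w01] and [mR_A; mR_B] = S·[w10; w11]:
  w00 = -1, w01 = 0, w10 = 0, w11 = 1

-1 0 0 1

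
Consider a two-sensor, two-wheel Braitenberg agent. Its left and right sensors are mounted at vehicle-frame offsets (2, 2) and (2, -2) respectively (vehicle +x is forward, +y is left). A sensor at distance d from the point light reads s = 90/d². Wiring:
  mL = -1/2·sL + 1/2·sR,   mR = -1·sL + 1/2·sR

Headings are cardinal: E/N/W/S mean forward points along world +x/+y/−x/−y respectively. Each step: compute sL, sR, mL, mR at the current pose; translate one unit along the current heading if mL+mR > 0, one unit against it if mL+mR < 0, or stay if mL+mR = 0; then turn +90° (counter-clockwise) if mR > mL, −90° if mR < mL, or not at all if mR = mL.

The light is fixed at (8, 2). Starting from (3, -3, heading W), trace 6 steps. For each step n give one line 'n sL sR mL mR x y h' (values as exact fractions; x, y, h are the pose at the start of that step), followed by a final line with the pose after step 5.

n=0: pose=(3,-3,W); sL=45/49, sR=45/29; mL=450/1421, mR=-405/2842; mL+mR=495/2842 → advance +1; mR−mL=-45/98 → turn -1·90°
n=1: pose=(2,-3,N); sL=90/73, sR=18/5; mL=432/365, mR=207/365; mL+mR=639/365 → advance +1; mR−mL=-45/73 → turn -1·90°
n=2: pose=(2,-2,E); sL=9/2, sR=45/26; mL=-18/13, mR=-189/52; mL+mR=-261/52 → advance -1; mR−mL=-9/4 → turn -1·90°
n=3: pose=(1,-2,S); sL=90/61, sR=10/13; mL=-280/793, mR=-865/793; mL+mR=-1145/793 → advance -1; mR−mL=-45/61 → turn -1·90°
n=4: pose=(1,-1,W); sL=45/53, sR=45/41; mL=270/2173, mR=-1305/4346; mL+mR=-765/4346 → advance -1; mR−mL=-45/106 → turn -1·90°
n=5: pose=(2,-1,N); sL=18/13, sR=90/17; mL=432/221, mR=279/221; mL+mR=711/221 → advance +1; mR−mL=-9/13 → turn -1·90°

0 45/49 45/29 450/1421 -405/2842 3 -3 W
1 90/73 18/5 432/365 207/365 2 -3 N
2 9/2 45/26 -18/13 -189/52 2 -2 E
3 90/61 10/13 -280/793 -865/793 1 -2 S
4 45/53 45/41 270/2173 -1305/4346 1 -1 W
5 18/13 90/17 432/221 279/221 2 -1 N
final 2 0 E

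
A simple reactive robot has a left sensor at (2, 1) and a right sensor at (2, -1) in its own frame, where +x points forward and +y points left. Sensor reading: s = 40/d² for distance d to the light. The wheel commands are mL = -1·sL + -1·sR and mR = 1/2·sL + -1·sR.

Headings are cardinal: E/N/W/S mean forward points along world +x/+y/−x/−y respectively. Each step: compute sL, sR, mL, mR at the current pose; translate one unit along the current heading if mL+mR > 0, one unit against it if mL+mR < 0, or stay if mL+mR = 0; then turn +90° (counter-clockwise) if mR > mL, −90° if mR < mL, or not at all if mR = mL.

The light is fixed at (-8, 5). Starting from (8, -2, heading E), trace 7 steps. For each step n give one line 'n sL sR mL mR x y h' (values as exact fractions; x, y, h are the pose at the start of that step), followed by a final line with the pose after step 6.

0 1/9 10/97 -187/873 -83/1746 8 -2 E
1 40/221 40/281 -20080/62101 -3220/62101 7 -2 N
2 4/25 20/109 -936/2725 -282/2725 7 -3 W
3 40/389 8/65 -5712/25285 -1812/25285 8 -3 S
4 1/9 10/97 -187/873 -83/1746 8 -2 E
5 40/221 40/281 -20080/62101 -3220/62101 7 -2 N
6 4/25 20/109 -936/2725 -282/2725 7 -3 W
final 8 -3 S

n=0: pose=(8,-2,E); sL=1/9, sR=10/97; mL=-187/873, mR=-83/1746; mL+mR=-457/1746 → advance -1; mR−mL=1/6 → turn +1·90°
n=1: pose=(7,-2,N); sL=40/221, sR=40/281; mL=-20080/62101, mR=-3220/62101; mL+mR=-23300/62101 → advance -1; mR−mL=60/221 → turn +1·90°
n=2: pose=(7,-3,W); sL=4/25, sR=20/109; mL=-936/2725, mR=-282/2725; mL+mR=-1218/2725 → advance -1; mR−mL=6/25 → turn +1·90°
n=3: pose=(8,-3,S); sL=40/389, sR=8/65; mL=-5712/25285, mR=-1812/25285; mL+mR=-7524/25285 → advance -1; mR−mL=60/389 → turn +1·90°
n=4: pose=(8,-2,E); sL=1/9, sR=10/97; mL=-187/873, mR=-83/1746; mL+mR=-457/1746 → advance -1; mR−mL=1/6 → turn +1·90°
n=5: pose=(7,-2,N); sL=40/221, sR=40/281; mL=-20080/62101, mR=-3220/62101; mL+mR=-23300/62101 → advance -1; mR−mL=60/221 → turn +1·90°
n=6: pose=(7,-3,W); sL=4/25, sR=20/109; mL=-936/2725, mR=-282/2725; mL+mR=-1218/2725 → advance -1; mR−mL=6/25 → turn +1·90°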